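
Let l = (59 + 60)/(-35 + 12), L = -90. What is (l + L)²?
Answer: 4791721/529 ≈ 9058.1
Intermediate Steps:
l = -119/23 (l = 119/(-23) = 119*(-1/23) = -119/23 ≈ -5.1739)
(l + L)² = (-119/23 - 90)² = (-2189/23)² = 4791721/529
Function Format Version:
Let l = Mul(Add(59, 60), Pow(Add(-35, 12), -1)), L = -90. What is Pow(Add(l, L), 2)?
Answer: Rational(4791721, 529) ≈ 9058.1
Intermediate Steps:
l = Rational(-119, 23) (l = Mul(119, Pow(-23, -1)) = Mul(119, Rational(-1, 23)) = Rational(-119, 23) ≈ -5.1739)
Pow(Add(l, L), 2) = Pow(Add(Rational(-119, 23), -90), 2) = Pow(Rational(-2189, 23), 2) = Rational(4791721, 529)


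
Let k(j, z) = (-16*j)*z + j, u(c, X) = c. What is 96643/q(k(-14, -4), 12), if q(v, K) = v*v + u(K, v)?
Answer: 96643/828112 ≈ 0.11670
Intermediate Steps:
k(j, z) = j - 16*j*z (k(j, z) = -16*j*z + j = j - 16*j*z)
q(v, K) = K + v**2 (q(v, K) = v*v + K = v**2 + K = K + v**2)
96643/q(k(-14, -4), 12) = 96643/(12 + (-14*(1 - 16*(-4)))**2) = 96643/(12 + (-14*(1 + 64))**2) = 96643/(12 + (-14*65)**2) = 96643/(12 + (-910)**2) = 96643/(12 + 828100) = 96643/828112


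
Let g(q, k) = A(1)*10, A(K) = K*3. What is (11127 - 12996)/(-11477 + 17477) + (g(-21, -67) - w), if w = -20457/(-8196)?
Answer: 37144991/1366000 ≈ 27.193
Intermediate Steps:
A(K) = 3*K
g(q, k) = 30 (g(q, k) = (3*1)*10 = 3*10 = 30)
w = 6819/2732 (w = -20457*(-1/8196) = 6819/2732 ≈ 2.4960)
(11127 - 12996)/(-11477 + 17477) + (g(-21, -67) - w) = (11127 - 12996)/(-11477 + 17477) + (30 - 1*6819/2732) = -1869/6000 + (30 - 6819/2732) = -1869*1/6000 + 75141/2732 = -623/2000 + 75141/2732 = 37144991/1366000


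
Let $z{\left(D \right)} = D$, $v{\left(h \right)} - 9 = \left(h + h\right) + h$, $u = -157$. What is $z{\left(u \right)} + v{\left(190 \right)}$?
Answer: $422$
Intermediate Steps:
$v{\left(h \right)} = 9 + 3 h$ ($v{\left(h \right)} = 9 + \left(\left(h + h\right) + h\right) = 9 + \left(2 h + h\right) = 9 + 3 h$)
$z{\left(u \right)} + v{\left(190 \right)} = -157 + \left(9 + 3 \cdot 190\right) = -157 + \left(9 + 570\right) = -157 + 579 = 422$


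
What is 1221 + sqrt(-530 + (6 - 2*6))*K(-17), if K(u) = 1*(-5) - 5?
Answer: 1221 - 20*I*sqrt(134) ≈ 1221.0 - 231.52*I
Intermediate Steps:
K(u) = -10 (K(u) = -5 - 5 = -10)
1221 + sqrt(-530 + (6 - 2*6))*K(-17) = 1221 + sqrt(-530 + (6 - 2*6))*(-10) = 1221 + sqrt(-530 + (6 - 12))*(-10) = 1221 + sqrt(-530 - 6)*(-10) = 1221 + sqrt(-536)*(-10) = 1221 + (2*I*sqrt(134))*(-10) = 1221 - 20*I*sqrt(134)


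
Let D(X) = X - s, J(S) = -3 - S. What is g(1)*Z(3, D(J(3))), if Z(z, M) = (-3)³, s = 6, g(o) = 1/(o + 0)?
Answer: -27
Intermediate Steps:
g(o) = 1/o
D(X) = -6 + X (D(X) = X - 1*6 = X - 6 = -6 + X)
Z(z, M) = -27
g(1)*Z(3, D(J(3))) = -27/1 = 1*(-27) = -27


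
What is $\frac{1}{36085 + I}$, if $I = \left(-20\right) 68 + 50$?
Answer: $\frac{1}{34775} \approx 2.8756 \cdot 10^{-5}$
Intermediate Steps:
$I = -1310$ ($I = -1360 + 50 = -1310$)
$\frac{1}{36085 + I} = \frac{1}{36085 - 1310} = \frac{1}{34775}$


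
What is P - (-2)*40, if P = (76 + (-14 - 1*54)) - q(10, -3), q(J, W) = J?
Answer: 78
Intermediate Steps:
P = -2 (P = (76 + (-14 - 1*54)) - 1*10 = (76 + (-14 - 54)) - 10 = (76 - 68) - 10 = 8 - 10 = -2)
P - (-2)*40 = -2 - (-2)*40 = -2 - 1*(-80) = -2 + 80 = 78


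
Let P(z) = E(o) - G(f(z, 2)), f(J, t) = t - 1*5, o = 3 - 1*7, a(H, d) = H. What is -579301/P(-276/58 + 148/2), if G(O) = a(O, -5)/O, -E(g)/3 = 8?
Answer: 579301/25 ≈ 23172.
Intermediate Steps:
o = -4 (o = 3 - 7 = -4)
f(J, t) = -5 + t (f(J, t) = t - 5 = -5 + t)
E(g) = -24 (E(g) = -3*8 = -24)
G(O) = 1 (G(O) = O/O = 1)
P(z) = -25 (P(z) = -24 - 1*1 = -24 - 1 = -25)
-579301/P(-276/58 + 148/2) = -579301/(-25) = -579301*(-1/25) = 579301/25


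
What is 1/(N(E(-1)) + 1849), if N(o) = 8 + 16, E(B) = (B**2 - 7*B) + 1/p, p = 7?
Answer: 1/1873 ≈ 0.00053390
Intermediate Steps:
E(B) = 1/7 + B**2 - 7*B (E(B) = (B**2 - 7*B) + 1/7 = 1/7 + B**2 - 7*B)
N(o) = 24
1/(N(E(-1)) + 1849) = 1/(24 + 1849) = 1/1873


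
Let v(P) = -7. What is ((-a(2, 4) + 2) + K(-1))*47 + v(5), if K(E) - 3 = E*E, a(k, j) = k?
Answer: 181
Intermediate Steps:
K(E) = 3 + E**2 (K(E) = 3 + E*E = 3 + E**2)
((-a(2, 4) + 2) + K(-1))*47 + v(5) = ((-1*2 + 2) + (3 + (-1)**2))*47 - 7 = ((-2 + 2) + (3 + 1))*47 - 7 = (0 + 4)*47 - 7 = 4*47 - 7 = 188 - 7 = 181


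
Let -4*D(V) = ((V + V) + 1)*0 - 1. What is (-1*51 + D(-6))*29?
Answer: -5887/4 ≈ -1471.8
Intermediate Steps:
D(V) = 1/4 (D(V) = -(((V + V) + 1)*0 - 1)/4 = -((2*V + 1)*0 - 1)/4 = -((1 + 2*V)*0 - 1)/4 = -(0 - 1)/4 = -1/4*(-1) = 1/4)
(-1*51 + D(-6))*29 = (-1*51 + 1/4)*29 = (-51 + 1/4)*29 = -203/4*29 = -5887/4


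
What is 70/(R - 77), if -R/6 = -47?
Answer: 14/41 ≈ 0.34146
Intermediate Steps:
R = 282 (R = -6*(-47) = 282)
70/(R - 77) = 70/(282 - 77) = 70/205 = 70*(1/205) = 14/41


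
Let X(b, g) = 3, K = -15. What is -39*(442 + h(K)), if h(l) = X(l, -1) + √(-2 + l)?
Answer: -17355 - 39*I*√17 ≈ -17355.0 - 160.8*I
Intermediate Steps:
h(l) = 3 + √(-2 + l)
-39*(442 + h(K)) = -39*(442 + (3 + √(-2 - 15))) = -39*(442 + (3 + √(-17))) = -39*(442 + (3 + I*√17)) = -39*(445 + I*√17) = -17355 - 39*I*√17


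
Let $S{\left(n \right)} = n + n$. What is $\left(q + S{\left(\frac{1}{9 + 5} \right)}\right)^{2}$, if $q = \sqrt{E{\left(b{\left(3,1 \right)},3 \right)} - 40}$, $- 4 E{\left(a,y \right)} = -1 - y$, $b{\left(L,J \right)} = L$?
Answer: $- \frac{1910}{49} + \frac{2 i \sqrt{39}}{7} \approx -38.98 + 1.7843 i$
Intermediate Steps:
$E{\left(a,y \right)} = \frac{1}{4} + \frac{y}{4}$ ($E{\left(a,y \right)} = - \frac{-1 - y}{4} = \frac{1}{4} + \frac{y}{4}$)
$q = i \sqrt{39}$ ($q = \sqrt{\left(\frac{1}{4} + \frac{1}{4} \cdot 3\right) - 40} = \sqrt{\left(\frac{1}{4} + \frac{3}{4}\right) - 40} = \sqrt{1 - 40} = \sqrt{-39} = i \sqrt{39} \approx 6.245 i$)
$S{\left(n \right)} = 2 n$
$\left(q + S{\left(\frac{1}{9 + 5} \right)}\right)^{2} = \left(i \sqrt{39} + \frac{2}{9 + 5}\right)^{2} = \left(i \sqrt{39} + \frac{2}{14}\right)^{2} = \left(i \sqrt{39} + 2 \cdot \frac{1}{14}\right)^{2} = \left(i \sqrt{39} + \frac{1}{7}\right)^{2} = \left(\frac{1}{7} + i \sqrt{39}\right)^{2}$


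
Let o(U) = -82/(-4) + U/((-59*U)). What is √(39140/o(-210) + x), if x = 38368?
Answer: 2*√58826139998/2417 ≈ 200.70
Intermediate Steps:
o(U) = 2417/118 (o(U) = -82*(-¼) + U*(-1/(59*U)) = 41/2 - 1/59 = 2417/118)
√(39140/o(-210) + x) = √(39140/(2417/118) + 38368) = √(39140*(118/2417) + 38368) = √(4618520/2417 + 38368) = √(97353976/2417) = 2*√58826139998/2417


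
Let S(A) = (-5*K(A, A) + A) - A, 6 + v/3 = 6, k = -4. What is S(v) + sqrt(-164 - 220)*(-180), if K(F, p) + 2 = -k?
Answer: -10 - 1440*I*sqrt(6) ≈ -10.0 - 3527.3*I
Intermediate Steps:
K(F, p) = 2 (K(F, p) = -2 - 1*(-4) = -2 + 4 = 2)
v = 0 (v = -18 + 3*6 = -18 + 18 = 0)
S(A) = -10 (S(A) = (-5*2 + A) - A = (-10 + A) - A = -10)
S(v) + sqrt(-164 - 220)*(-180) = -10 + sqrt(-164 - 220)*(-180) = -10 + sqrt(-384)*(-180) = -10 + (8*I*sqrt(6))*(-180) = -10 - 1440*I*sqrt(6)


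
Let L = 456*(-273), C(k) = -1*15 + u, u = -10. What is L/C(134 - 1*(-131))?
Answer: 124488/25 ≈ 4979.5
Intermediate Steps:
C(k) = -25 (C(k) = -1*15 - 10 = -15 - 10 = -25)
L = -124488
L/C(134 - 1*(-131)) = -124488/(-25) = -124488*(-1/25) = 124488/25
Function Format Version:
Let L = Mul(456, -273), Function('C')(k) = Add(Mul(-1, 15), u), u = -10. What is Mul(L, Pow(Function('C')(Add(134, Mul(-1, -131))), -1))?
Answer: Rational(124488, 25) ≈ 4979.5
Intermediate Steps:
Function('C')(k) = -25 (Function('C')(k) = Add(Mul(-1, 15), -10) = Add(-15, -10) = -25)
L = -124488
Mul(L, Pow(Function('C')(Add(134, Mul(-1, -131))), -1)) = Mul(-124488, Pow(-25, -1)) = Mul(-124488, Rational(-1, 25)) = Rational(124488, 25)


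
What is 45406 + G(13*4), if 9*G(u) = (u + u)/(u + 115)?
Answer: 68245322/1503 ≈ 45406.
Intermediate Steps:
G(u) = 2*u/(9*(115 + u)) (G(u) = ((u + u)/(u + 115))/9 = ((2*u)/(115 + u))/9 = (2*u/(115 + u))/9 = 2*u/(9*(115 + u)))
45406 + G(13*4) = 45406 + 2*(13*4)/(9*(115 + 13*4)) = 45406 + (2/9)*52/(115 + 52) = 45406 + (2/9)*52/167 = 45406 + (2/9)*52*(1/167) = 45406 + 104/1503 = 68245322/1503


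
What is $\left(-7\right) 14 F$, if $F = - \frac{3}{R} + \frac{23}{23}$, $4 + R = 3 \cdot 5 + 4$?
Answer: $- \frac{392}{5} \approx -78.4$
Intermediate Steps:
$R = 15$ ($R = -4 + \left(3 \cdot 5 + 4\right) = -4 + \left(15 + 4\right) = -4 + 19 = 15$)
$F = \frac{4}{5}$ ($F = - \frac{3}{15} + \frac{23}{23} = \left(-3\right) \frac{1}{15} + 23 \cdot \frac{1}{23} = - \frac{1}{5} + 1 = \frac{4}{5} \approx 0.8$)
$\left(-7\right) 14 F = \left(-7\right) 14 \cdot \frac{4}{5} = \left(-98\right) \frac{4}{5} = - \frac{392}{5}$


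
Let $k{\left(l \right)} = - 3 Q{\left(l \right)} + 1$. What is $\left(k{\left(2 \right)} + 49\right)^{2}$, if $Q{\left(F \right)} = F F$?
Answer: $1444$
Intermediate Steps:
$Q{\left(F \right)} = F^{2}$
$k{\left(l \right)} = 1 - 3 l^{2}$ ($k{\left(l \right)} = - 3 l^{2} + 1 = 1 - 3 l^{2}$)
$\left(k{\left(2 \right)} + 49\right)^{2} = \left(\left(1 - 3 \cdot 2^{2}\right) + 49\right)^{2} = \left(\left(1 - 12\right) + 49\right)^{2} = \left(-11 + 49\right)^{2} = 38^{2} = 1444$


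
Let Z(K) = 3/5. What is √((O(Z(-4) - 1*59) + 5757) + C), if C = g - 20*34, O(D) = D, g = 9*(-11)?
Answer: 7*√2510/5 ≈ 70.140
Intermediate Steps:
Z(K) = ⅗ (Z(K) = 3*(⅕) = ⅗)
g = -99
C = -779 (C = -99 - 20*34 = -99 - 680 = -779)
√((O(Z(-4) - 1*59) + 5757) + C) = √(((⅗ - 1*59) + 5757) - 779) = √(((⅗ - 59) + 5757) - 779) = √((-292/5 + 5757) - 779) = √(28493/5 - 779) = √(24598/5) = 7*√2510/5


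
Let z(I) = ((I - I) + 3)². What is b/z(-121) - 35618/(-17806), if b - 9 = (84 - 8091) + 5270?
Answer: -24127103/80127 ≈ -301.11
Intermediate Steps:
b = -2728 (b = 9 + ((84 - 8091) + 5270) = 9 + (-8007 + 5270) = 9 - 2737 = -2728)
z(I) = 9 (z(I) = (0 + 3)² = 3² = 9)
b/z(-121) - 35618/(-17806) = -2728/9 - 35618/(-17806) = -2728*⅑ - 35618*(-1/17806) = -2728/9 + 17809/8903 = -24127103/80127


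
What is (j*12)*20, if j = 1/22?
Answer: 120/11 ≈ 10.909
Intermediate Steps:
j = 1/22 ≈ 0.045455
(j*12)*20 = ((1/22)*12)*20 = (6/11)*20 = 120/11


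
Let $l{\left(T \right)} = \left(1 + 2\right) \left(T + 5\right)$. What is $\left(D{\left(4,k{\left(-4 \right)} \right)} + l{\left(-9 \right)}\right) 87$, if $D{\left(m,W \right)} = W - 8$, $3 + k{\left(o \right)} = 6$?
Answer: $-1479$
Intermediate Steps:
$k{\left(o \right)} = 3$ ($k{\left(o \right)} = -3 + 6 = 3$)
$D{\left(m,W \right)} = -8 + W$
$l{\left(T \right)} = 15 + 3 T$ ($l{\left(T \right)} = 3 \left(5 + T\right) = 15 + 3 T$)
$\left(D{\left(4,k{\left(-4 \right)} \right)} + l{\left(-9 \right)}\right) 87 = \left(\left(-8 + 3\right) + \left(15 + 3 \left(-9\right)\right)\right) 87 = \left(-5 + \left(15 - 27\right)\right) 87 = \left(-5 - 12\right) 87 = \left(-17\right) 87 = -1479$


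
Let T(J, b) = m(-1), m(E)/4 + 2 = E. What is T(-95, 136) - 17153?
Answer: -17165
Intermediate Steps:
m(E) = -8 + 4*E
T(J, b) = -12 (T(J, b) = -8 + 4*(-1) = -8 - 4 = -12)
T(-95, 136) - 17153 = -12 - 17153 = -17165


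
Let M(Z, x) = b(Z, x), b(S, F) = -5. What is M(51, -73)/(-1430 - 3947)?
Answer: 5/5377 ≈ 0.00092989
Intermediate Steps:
M(Z, x) = -5
M(51, -73)/(-1430 - 3947) = -5/(-1430 - 3947) = -5/(-5377) = -5*(-1/5377) = 5/5377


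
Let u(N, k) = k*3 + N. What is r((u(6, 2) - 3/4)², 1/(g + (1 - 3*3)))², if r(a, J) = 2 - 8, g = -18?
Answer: 36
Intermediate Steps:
u(N, k) = N + 3*k (u(N, k) = 3*k + N = N + 3*k)
r(a, J) = -6
r((u(6, 2) - 3/4)², 1/(g + (1 - 3*3)))² = (-6)² = 36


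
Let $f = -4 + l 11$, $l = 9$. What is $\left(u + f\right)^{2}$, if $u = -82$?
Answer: $169$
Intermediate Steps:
$f = 95$ ($f = -4 + 9 \cdot 11 = -4 + 99 = 95$)
$\left(u + f\right)^{2} = \left(-82 + 95\right)^{2} = 13^{2} = 169$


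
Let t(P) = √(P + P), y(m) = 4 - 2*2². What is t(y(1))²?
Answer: -8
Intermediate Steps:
y(m) = -4 (y(m) = 4 - 2*4 = 4 - 8 = -4)
t(P) = √2*√P (t(P) = √(2*P) = √2*√P)
t(y(1))² = (√2*√(-4))² = (√2*(2*I))² = (2*I*√2)² = -8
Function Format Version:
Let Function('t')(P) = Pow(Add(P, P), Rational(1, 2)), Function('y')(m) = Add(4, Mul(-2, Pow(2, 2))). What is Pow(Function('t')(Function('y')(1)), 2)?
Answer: -8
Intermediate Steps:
Function('y')(m) = -4 (Function('y')(m) = Add(4, Mul(-2, 4)) = Add(4, -8) = -4)
Function('t')(P) = Mul(Pow(2, Rational(1, 2)), Pow(P, Rational(1, 2))) (Function('t')(P) = Pow(Mul(2, P), Rational(1, 2)) = Mul(Pow(2, Rational(1, 2)), Pow(P, Rational(1, 2))))
Pow(Function('t')(Function('y')(1)), 2) = Pow(Mul(Pow(2, Rational(1, 2)), Pow(-4, Rational(1, 2))), 2) = Pow(Mul(Pow(2, Rational(1, 2)), Mul(2, I)), 2) = Pow(Mul(2, I, Pow(2, Rational(1, 2))), 2) = -8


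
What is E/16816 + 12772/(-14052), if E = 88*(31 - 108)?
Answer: -9687197/7384326 ≈ -1.3119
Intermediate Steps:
E = -6776 (E = 88*(-77) = -6776)
E/16816 + 12772/(-14052) = -6776/16816 + 12772/(-14052) = -6776*1/16816 + 12772*(-1/14052) = -847/2102 - 3193/3513 = -9687197/7384326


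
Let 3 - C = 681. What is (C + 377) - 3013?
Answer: -3314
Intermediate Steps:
C = -678 (C = 3 - 1*681 = 3 - 681 = -678)
(C + 377) - 3013 = (-678 + 377) - 3013 = -301 - 3013 = -3314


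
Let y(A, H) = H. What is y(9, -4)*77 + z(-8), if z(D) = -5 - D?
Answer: -305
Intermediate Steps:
y(9, -4)*77 + z(-8) = -4*77 + (-5 - 1*(-8)) = -308 + (-5 + 8) = -308 + 3 = -305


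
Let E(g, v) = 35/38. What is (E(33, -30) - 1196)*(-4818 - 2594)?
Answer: 168300578/19 ≈ 8.8579e+6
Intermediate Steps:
E(g, v) = 35/38 (E(g, v) = 35*(1/38) = 35/38)
(E(33, -30) - 1196)*(-4818 - 2594) = (35/38 - 1196)*(-4818 - 2594) = -45413/38*(-7412) = 168300578/19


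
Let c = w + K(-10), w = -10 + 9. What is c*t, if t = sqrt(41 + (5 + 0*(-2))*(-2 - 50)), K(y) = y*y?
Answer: 99*I*sqrt(219) ≈ 1465.1*I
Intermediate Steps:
K(y) = y**2
w = -1
c = 99 (c = -1 + (-10)**2 = -1 + 100 = 99)
t = I*sqrt(219) (t = sqrt(41 + (5 + 0)*(-52)) = sqrt(41 + 5*(-52)) = sqrt(41 - 260) = sqrt(-219) = I*sqrt(219) ≈ 14.799*I)
c*t = 99*(I*sqrt(219)) = 99*I*sqrt(219)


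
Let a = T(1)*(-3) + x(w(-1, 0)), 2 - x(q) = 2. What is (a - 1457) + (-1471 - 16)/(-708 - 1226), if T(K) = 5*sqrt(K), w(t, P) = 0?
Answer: -2845361/1934 ≈ -1471.2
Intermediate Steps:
x(q) = 0 (x(q) = 2 - 1*2 = 2 - 2 = 0)
a = -15 (a = (5*sqrt(1))*(-3) + 0 = (5*1)*(-3) + 0 = 5*(-3) + 0 = -15 + 0 = -15)
(a - 1457) + (-1471 - 16)/(-708 - 1226) = (-15 - 1457) + (-1471 - 16)/(-708 - 1226) = -1472 - 1487/(-1934) = -1472 - 1487*(-1/1934) = -1472 + 1487/1934 = -2845361/1934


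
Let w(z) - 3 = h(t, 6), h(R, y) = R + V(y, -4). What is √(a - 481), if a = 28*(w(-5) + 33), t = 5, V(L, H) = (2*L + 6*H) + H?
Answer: √219 ≈ 14.799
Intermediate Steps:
V(L, H) = 2*L + 7*H
h(R, y) = -28 + R + 2*y (h(R, y) = R + (2*y + 7*(-4)) = R + (2*y - 28) = R + (-28 + 2*y) = -28 + R + 2*y)
w(z) = -8 (w(z) = 3 + (-28 + 5 + 2*6) = 3 + (-28 + 5 + 12) = 3 - 11 = -8)
a = 700 (a = 28*(-8 + 33) = 28*25 = 700)
√(a - 481) = √(700 - 481) = √219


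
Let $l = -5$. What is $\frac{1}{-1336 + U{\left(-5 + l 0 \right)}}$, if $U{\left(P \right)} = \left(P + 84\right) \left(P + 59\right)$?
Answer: $\frac{1}{2930} \approx 0.0003413$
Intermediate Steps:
$U{\left(P \right)} = \left(59 + P\right) \left(84 + P\right)$ ($U{\left(P \right)} = \left(84 + P\right) \left(59 + P\right) = \left(59 + P\right) \left(84 + P\right)$)
$\frac{1}{-1336 + U{\left(-5 + l 0 \right)}} = \frac{1}{-1336 + \left(4956 + \left(-5 - 0\right)^{2} + 143 \left(-5 - 0\right)\right)} = \frac{1}{-1336 + \left(4956 + \left(-5 + 0\right)^{2} + 143 \left(-5 + 0\right)\right)} = \frac{1}{-1336 + \left(4956 + \left(-5\right)^{2} + 143 \left(-5\right)\right)} = \frac{1}{-1336 + \left(4956 + 25 - 715\right)} = \frac{1}{-1336 + 4266} = \frac{1}{2930}$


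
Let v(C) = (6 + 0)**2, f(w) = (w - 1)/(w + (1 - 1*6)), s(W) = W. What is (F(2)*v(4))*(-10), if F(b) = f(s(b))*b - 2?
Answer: 960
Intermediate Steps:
f(w) = (-1 + w)/(-5 + w) (f(w) = (-1 + w)/(w + (1 - 6)) = (-1 + w)/(w - 5) = (-1 + w)/(-5 + w))
F(b) = -2 + b*(-1 + b)/(-5 + b) (F(b) = ((-1 + b)/(-5 + b))*b - 2 = b*(-1 + b)/(-5 + b) - 2 = -2 + b*(-1 + b)/(-5 + b))
v(C) = 36 (v(C) = 6**2 = 36)
(F(2)*v(4))*(-10) = (((10 + 2**2 - 3*2)/(-5 + 2))*36)*(-10) = (((10 + 4 - 6)/(-3))*36)*(-10) = (-1/3*8*36)*(-10) = -8/3*36*(-10) = -96*(-10) = 960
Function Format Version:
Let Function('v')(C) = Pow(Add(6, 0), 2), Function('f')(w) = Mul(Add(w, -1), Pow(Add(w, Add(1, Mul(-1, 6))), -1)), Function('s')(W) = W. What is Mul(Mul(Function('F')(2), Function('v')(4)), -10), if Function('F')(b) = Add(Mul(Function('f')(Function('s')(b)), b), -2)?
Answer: 960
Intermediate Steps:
Function('f')(w) = Mul(Pow(Add(-5, w), -1), Add(-1, w)) (Function('f')(w) = Mul(Add(-1, w), Pow(Add(w, Add(1, -6)), -1)) = Mul(Add(-1, w), Pow(Add(w, -5), -1)) = Mul(Add(-1, w), Pow(Add(-5, w), -1)) = Mul(Pow(Add(-5, w), -1), Add(-1, w)))
Function('F')(b) = Add(-2, Mul(b, Pow(Add(-5, b), -1), Add(-1, b))) (Function('F')(b) = Add(Mul(Mul(Pow(Add(-5, b), -1), Add(-1, b)), b), -2) = Add(Mul(b, Pow(Add(-5, b), -1), Add(-1, b)), -2) = Add(-2, Mul(b, Pow(Add(-5, b), -1), Add(-1, b))))
Function('v')(C) = 36 (Function('v')(C) = Pow(6, 2) = 36)
Mul(Mul(Function('F')(2), Function('v')(4)), -10) = Mul(Mul(Mul(Pow(Add(-5, 2), -1), Add(10, Pow(2, 2), Mul(-3, 2))), 36), -10) = Mul(Mul(Mul(Pow(-3, -1), Add(10, 4, -6)), 36), -10) = Mul(Mul(Mul(Rational(-1, 3), 8), 36), -10) = Mul(Mul(Rational(-8, 3), 36), -10) = Mul(-96, -10) = 960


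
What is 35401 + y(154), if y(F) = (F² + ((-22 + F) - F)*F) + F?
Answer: 55883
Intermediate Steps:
y(F) = F² - 21*F (y(F) = (F² - 22*F) + F = F² - 21*F)
35401 + y(154) = 35401 + 154*(-21 + 154) = 35401 + 154*133 = 35401 + 20482 = 55883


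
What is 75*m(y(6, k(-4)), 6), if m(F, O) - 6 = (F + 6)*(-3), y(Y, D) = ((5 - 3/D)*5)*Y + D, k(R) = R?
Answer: -77625/2 ≈ -38813.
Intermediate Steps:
y(Y, D) = D + Y*(25 - 15/D) (y(Y, D) = (25 - 15/D)*Y + D = Y*(25 - 15/D) + D = D + Y*(25 - 15/D))
m(F, O) = -12 - 3*F (m(F, O) = 6 + (F + 6)*(-3) = 6 + (6 + F)*(-3) = 6 + (-18 - 3*F) = -12 - 3*F)
75*m(y(6, k(-4)), 6) = 75*(-12 - 3*(-4 + 25*6 - 15*6/(-4))) = 75*(-12 - 3*(-4 + 150 - 15*6*(-¼))) = 75*(-12 - 3*(-4 + 150 + 45/2)) = 75*(-12 - 3*337/2) = 75*(-12 - 1011/2) = 75*(-1035/2) = -77625/2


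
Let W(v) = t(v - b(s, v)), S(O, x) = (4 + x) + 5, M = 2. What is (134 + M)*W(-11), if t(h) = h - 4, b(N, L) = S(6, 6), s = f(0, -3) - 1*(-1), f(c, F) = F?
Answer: -4080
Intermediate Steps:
s = -2 (s = -3 - 1*(-1) = -3 + 1 = -2)
S(O, x) = 9 + x
b(N, L) = 15 (b(N, L) = 9 + 6 = 15)
t(h) = -4 + h
W(v) = -19 + v (W(v) = -4 + (v - 1*15) = -4 + (v - 15) = -4 + (-15 + v) = -19 + v)
(134 + M)*W(-11) = (134 + 2)*(-19 - 11) = 136*(-30) = -4080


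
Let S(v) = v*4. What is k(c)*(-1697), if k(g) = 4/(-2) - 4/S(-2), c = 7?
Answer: 5091/2 ≈ 2545.5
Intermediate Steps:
S(v) = 4*v
k(g) = -3/2 (k(g) = 4/(-2) - 4/(4*(-2)) = 4*(-½) - 4/(-8) = -2 - 4*(-⅛) = -2 + ½ = -3/2)
k(c)*(-1697) = -3/2*(-1697) = 5091/2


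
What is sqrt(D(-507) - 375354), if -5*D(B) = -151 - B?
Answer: I*sqrt(9385630)/5 ≈ 612.72*I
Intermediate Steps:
D(B) = 151/5 + B/5 (D(B) = -(-151 - B)/5 = 151/5 + B/5)
sqrt(D(-507) - 375354) = sqrt((151/5 + (1/5)*(-507)) - 375354) = sqrt((151/5 - 507/5) - 375354) = sqrt(-356/5 - 375354) = sqrt(-1877126/5) = I*sqrt(9385630)/5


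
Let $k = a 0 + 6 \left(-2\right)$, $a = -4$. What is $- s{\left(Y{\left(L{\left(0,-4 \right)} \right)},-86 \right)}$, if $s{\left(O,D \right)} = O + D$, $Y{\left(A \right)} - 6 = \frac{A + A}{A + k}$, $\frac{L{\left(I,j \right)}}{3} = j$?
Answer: $79$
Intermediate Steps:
$L{\left(I,j \right)} = 3 j$
$k = -12$ ($k = \left(-4\right) 0 + 6 \left(-2\right) = 0 - 12 = -12$)
$Y{\left(A \right)} = 6 + \frac{2 A}{-12 + A}$ ($Y{\left(A \right)} = 6 + \frac{A + A}{A - 12} = 6 + \frac{2 A}{-12 + A}$)
$s{\left(O,D \right)} = D + O$
$- s{\left(Y{\left(L{\left(0,-4 \right)} \right)},-86 \right)} = - (-86 + \frac{8 \left(-9 + 3 \left(-4\right)\right)}{-12 + 3 \left(-4\right)}) = - (-86 + \frac{8 \left(-9 - 12\right)}{-12 - 12}) = - (-86 + 8 \frac{1}{-24} \left(-21\right)) = - (-86 + 8 \left(- \frac{1}{24}\right) \left(-21\right)) = - (-86 + 7) = \left(-1\right) \left(-79\right) = 79$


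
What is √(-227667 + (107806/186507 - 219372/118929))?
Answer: I*√1382876158445033377842253/2464565667 ≈ 477.15*I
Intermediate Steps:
√(-227667 + (107806/186507 - 219372/118929)) = √(-227667 + (107806*(1/186507) - 219372*1/118929)) = √(-227667 + (107806/186507 - 73124/39643)) = √(-227667 - 9364384610/7393697001) = √(-1683310179511277/7393697001) = I*√1382876158445033377842253/2464565667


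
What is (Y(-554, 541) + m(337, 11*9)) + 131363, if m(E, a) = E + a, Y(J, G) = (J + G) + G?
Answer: 132327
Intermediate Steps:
Y(J, G) = J + 2*G (Y(J, G) = (G + J) + G = J + 2*G)
(Y(-554, 541) + m(337, 11*9)) + 131363 = ((-554 + 2*541) + (337 + 11*9)) + 131363 = ((-554 + 1082) + (337 + 99)) + 131363 = (528 + 436) + 131363 = 964 + 131363 = 132327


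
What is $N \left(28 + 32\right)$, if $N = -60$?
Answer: $-3600$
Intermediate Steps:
$N \left(28 + 32\right) = - 60 \left(28 + 32\right) = \left(-60\right) 60 = -3600$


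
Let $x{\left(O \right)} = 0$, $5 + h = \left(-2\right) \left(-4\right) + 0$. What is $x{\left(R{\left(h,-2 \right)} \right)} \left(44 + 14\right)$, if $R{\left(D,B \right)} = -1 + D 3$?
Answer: $0$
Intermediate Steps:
$h = 3$ ($h = -5 + \left(\left(-2\right) \left(-4\right) + 0\right) = -5 + \left(8 + 0\right) = -5 + 8 = 3$)
$R{\left(D,B \right)} = -1 + 3 D$
$x{\left(R{\left(h,-2 \right)} \right)} \left(44 + 14\right) = 0 \left(44 + 14\right) = 0 \cdot 58 = 0$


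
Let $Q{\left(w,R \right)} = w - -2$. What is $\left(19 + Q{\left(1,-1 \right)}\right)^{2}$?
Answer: $484$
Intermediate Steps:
$Q{\left(w,R \right)} = 2 + w$ ($Q{\left(w,R \right)} = w + 2 = 2 + w$)
$\left(19 + Q{\left(1,-1 \right)}\right)^{2} = \left(19 + \left(2 + 1\right)\right)^{2} = \left(19 + 3\right)^{2} = 22^{2} = 484$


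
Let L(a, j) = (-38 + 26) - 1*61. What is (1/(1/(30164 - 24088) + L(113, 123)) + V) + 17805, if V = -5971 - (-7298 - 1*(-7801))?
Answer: 5025824981/443547 ≈ 11331.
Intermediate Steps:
V = -6474 (V = -5971 - (-7298 + 7801) = -5971 - 1*503 = -5971 - 503 = -6474)
L(a, j) = -73 (L(a, j) = -12 - 61 = -73)
(1/(1/(30164 - 24088) + L(113, 123)) + V) + 17805 = (1/(1/(30164 - 24088) - 73) - 6474) + 17805 = (1/(1/6076 - 73) - 6474) + 17805 = (1/(-443547/6076) - 6474) + 17805 = (-6076/443547 - 6474) + 17805 = -2871529354/443547 + 17805 = 5025824981/443547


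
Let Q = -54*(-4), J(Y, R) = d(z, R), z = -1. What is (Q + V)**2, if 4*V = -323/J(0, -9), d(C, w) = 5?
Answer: 15976009/400 ≈ 39940.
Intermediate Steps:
J(Y, R) = 5
Q = 216
V = -323/20 (V = (-323/5)/4 = (-323*1/5)/4 = (1/4)*(-323/5) = -323/20 ≈ -16.150)
(Q + V)**2 = (216 - 323/20)**2 = (3997/20)**2 = 15976009/400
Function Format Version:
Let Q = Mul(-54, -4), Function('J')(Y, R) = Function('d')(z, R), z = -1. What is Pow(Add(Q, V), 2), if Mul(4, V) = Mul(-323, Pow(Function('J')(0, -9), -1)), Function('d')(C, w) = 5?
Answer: Rational(15976009, 400) ≈ 39940.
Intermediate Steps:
Function('J')(Y, R) = 5
Q = 216
V = Rational(-323, 20) (V = Mul(Rational(1, 4), Mul(-323, Pow(5, -1))) = Mul(Rational(1, 4), Mul(-323, Rational(1, 5))) = Mul(Rational(1, 4), Rational(-323, 5)) = Rational(-323, 20) ≈ -16.150)
Pow(Add(Q, V), 2) = Pow(Add(216, Rational(-323, 20)), 2) = Pow(Rational(3997, 20), 2) = Rational(15976009, 400)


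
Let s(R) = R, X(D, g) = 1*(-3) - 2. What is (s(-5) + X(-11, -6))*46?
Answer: -460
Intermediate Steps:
X(D, g) = -5 (X(D, g) = -3 - 2 = -5)
(s(-5) + X(-11, -6))*46 = (-5 - 5)*46 = -10*46 = -460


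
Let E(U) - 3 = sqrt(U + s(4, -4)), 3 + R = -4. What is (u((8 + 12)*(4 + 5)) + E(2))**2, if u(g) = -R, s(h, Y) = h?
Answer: (10 + sqrt(6))**2 ≈ 154.99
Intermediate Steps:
R = -7 (R = -3 - 4 = -7)
u(g) = 7 (u(g) = -1*(-7) = 7)
E(U) = 3 + sqrt(4 + U) (E(U) = 3 + sqrt(U + 4) = 3 + sqrt(4 + U))
(u((8 + 12)*(4 + 5)) + E(2))**2 = (7 + (3 + sqrt(4 + 2)))**2 = (7 + (3 + sqrt(6)))**2 = (10 + sqrt(6))**2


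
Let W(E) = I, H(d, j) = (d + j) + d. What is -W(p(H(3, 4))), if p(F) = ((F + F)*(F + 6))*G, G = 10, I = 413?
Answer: -413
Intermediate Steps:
H(d, j) = j + 2*d
p(F) = 20*F*(6 + F) (p(F) = ((F + F)*(F + 6))*10 = ((2*F)*(6 + F))*10 = (2*F*(6 + F))*10 = 20*F*(6 + F))
W(E) = 413
-W(p(H(3, 4))) = -1*413 = -413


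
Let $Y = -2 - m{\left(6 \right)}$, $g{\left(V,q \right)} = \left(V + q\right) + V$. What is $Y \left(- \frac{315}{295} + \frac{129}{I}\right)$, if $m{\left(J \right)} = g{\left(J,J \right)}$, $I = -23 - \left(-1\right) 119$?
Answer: $- \frac{2605}{472} \approx -5.5191$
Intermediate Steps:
$I = 96$ ($I = -23 - -119 = -23 + 119 = 96$)
$g{\left(V,q \right)} = q + 2 V$
$m{\left(J \right)} = 3 J$ ($m{\left(J \right)} = J + 2 J = 3 J$)
$Y = -20$ ($Y = -2 - 3 \cdot 6 = -2 - 18 = -20$)
$Y \left(- \frac{315}{295} + \frac{129}{I}\right) = - 20 \left(- \frac{315}{295} + \frac{129}{96}\right) = - 20 \left(\left(-315\right) \frac{1}{295} + 129 \cdot \frac{1}{96}\right) = - 20 \left(- \frac{63}{59} + \frac{43}{32}\right) = \left(-20\right) \frac{521}{1888} = - \frac{2605}{472}$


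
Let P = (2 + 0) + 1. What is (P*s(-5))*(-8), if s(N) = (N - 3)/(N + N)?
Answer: -96/5 ≈ -19.200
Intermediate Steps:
P = 3 (P = 2 + 1 = 3)
s(N) = (-3 + N)/(2*N) (s(N) = (-3 + N)/((2*N)) = (-3 + N)*(1/(2*N)) = (-3 + N)/(2*N))
(P*s(-5))*(-8) = (3*((1/2)*(-3 - 5)/(-5)))*(-8) = (3*((1/2)*(-1/5)*(-8)))*(-8) = (3*(4/5))*(-8) = (12/5)*(-8) = -96/5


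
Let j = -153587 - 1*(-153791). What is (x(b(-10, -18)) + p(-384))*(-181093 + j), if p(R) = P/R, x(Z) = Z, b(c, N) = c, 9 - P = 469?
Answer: 152851205/96 ≈ 1.5922e+6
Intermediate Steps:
P = -460 (P = 9 - 1*469 = 9 - 469 = -460)
j = 204 (j = -153587 + 153791 = 204)
p(R) = -460/R
(x(b(-10, -18)) + p(-384))*(-181093 + j) = (-10 - 460/(-384))*(-181093 + 204) = (-10 - 460*(-1/384))*(-180889) = (-10 + 115/96)*(-180889) = -845/96*(-180889) = 152851205/96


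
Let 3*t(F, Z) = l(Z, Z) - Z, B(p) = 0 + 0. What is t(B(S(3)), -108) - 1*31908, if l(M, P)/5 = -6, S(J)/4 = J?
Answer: -31882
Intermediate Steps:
S(J) = 4*J
l(M, P) = -30 (l(M, P) = 5*(-6) = -30)
B(p) = 0
t(F, Z) = -10 - Z/3 (t(F, Z) = (-30 - Z)/3 = -10 - Z/3)
t(B(S(3)), -108) - 1*31908 = (-10 - 1/3*(-108)) - 1*31908 = (-10 + 36) - 31908 = 26 - 31908 = -31882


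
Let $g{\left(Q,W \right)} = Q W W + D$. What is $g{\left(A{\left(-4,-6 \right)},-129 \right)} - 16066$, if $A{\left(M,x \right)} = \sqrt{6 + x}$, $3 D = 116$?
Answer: $- \frac{48082}{3} \approx -16027.0$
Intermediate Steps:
$D = \frac{116}{3}$ ($D = \frac{1}{3} \cdot 116 = \frac{116}{3} \approx 38.667$)
$g{\left(Q,W \right)} = \frac{116}{3} + Q W^{2}$ ($g{\left(Q,W \right)} = Q W W + \frac{116}{3} = Q W^{2} + \frac{116}{3} = \frac{116}{3} + Q W^{2}$)
$g{\left(A{\left(-4,-6 \right)},-129 \right)} - 16066 = \left(\frac{116}{3} + \sqrt{6 - 6} \left(-129\right)^{2}\right) - 16066 = \left(\frac{116}{3} + \sqrt{0} \cdot 16641\right) - 16066 = \left(\frac{116}{3} + 0 \cdot 16641\right) - 16066 = \left(\frac{116}{3} + 0\right) - 16066 = \frac{116}{3} - 16066 = - \frac{48082}{3}$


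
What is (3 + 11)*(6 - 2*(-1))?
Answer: 112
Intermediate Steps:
(3 + 11)*(6 - 2*(-1)) = 14*(6 + 2) = 14*8 = 112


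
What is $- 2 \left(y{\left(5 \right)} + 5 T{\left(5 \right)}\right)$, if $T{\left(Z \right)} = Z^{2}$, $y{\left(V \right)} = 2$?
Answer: $-254$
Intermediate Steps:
$- 2 \left(y{\left(5 \right)} + 5 T{\left(5 \right)}\right) = - 2 \left(2 + 5 \cdot 5^{2}\right) = - 2 \left(2 + 5 \cdot 25\right) = - 2 \left(2 + 125\right) = \left(-2\right) 127 = -254$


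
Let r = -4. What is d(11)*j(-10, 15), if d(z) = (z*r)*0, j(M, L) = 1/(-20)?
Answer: 0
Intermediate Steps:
j(M, L) = -1/20
d(z) = 0 (d(z) = (z*(-4))*0 = -4*z*0 = 0)
d(11)*j(-10, 15) = 0*(-1/20) = 0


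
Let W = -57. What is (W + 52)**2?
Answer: 25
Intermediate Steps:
(W + 52)**2 = (-57 + 52)**2 = (-5)**2 = 25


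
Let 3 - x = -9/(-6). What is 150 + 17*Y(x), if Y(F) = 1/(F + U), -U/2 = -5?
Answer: 3484/23 ≈ 151.48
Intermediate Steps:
U = 10 (U = -2*(-5) = 10)
x = 3/2 (x = 3 - (-9)/(-6) = 3 - (-9)*(-1)/6 = 3 - 1*3/2 = 3 - 3/2 = 3/2 ≈ 1.5000)
Y(F) = 1/(10 + F) (Y(F) = 1/(F + 10) = 1/(10 + F))
150 + 17*Y(x) = 150 + 17/(10 + 3/2) = 150 + 17/(23/2) = 150 + 17*(2/23) = 150 + 34/23 = 3484/23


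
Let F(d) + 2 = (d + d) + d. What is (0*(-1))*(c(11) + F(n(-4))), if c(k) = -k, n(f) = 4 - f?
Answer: 0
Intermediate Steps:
F(d) = -2 + 3*d (F(d) = -2 + ((d + d) + d) = -2 + (2*d + d) = -2 + 3*d)
(0*(-1))*(c(11) + F(n(-4))) = (0*(-1))*(-1*11 + (-2 + 3*(4 - 1*(-4)))) = 0*(-11 + (-2 + 3*(4 + 4))) = 0*(-11 + (-2 + 3*8)) = 0*(-11 + (-2 + 24)) = 0*(-11 + 22) = 0*11 = 0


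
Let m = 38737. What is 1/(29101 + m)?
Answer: 1/67838 ≈ 1.4741e-5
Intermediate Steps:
1/(29101 + m) = 1/(29101 + 38737) = 1/67838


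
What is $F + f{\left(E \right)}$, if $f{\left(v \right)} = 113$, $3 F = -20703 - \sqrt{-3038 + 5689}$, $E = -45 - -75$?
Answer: $-6788 - \frac{\sqrt{2651}}{3} \approx -6805.2$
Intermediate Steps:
$E = 30$ ($E = -45 + 75 = 30$)
$F = -6901 - \frac{\sqrt{2651}}{3}$ ($F = \frac{-20703 - \sqrt{-3038 + 5689}}{3} = \frac{-20703 - \sqrt{2651}}{3} = -6901 - \frac{\sqrt{2651}}{3} \approx -6918.2$)
$F + f{\left(E \right)} = \left(-6901 - \frac{\sqrt{2651}}{3}\right) + 113 = -6788 - \frac{\sqrt{2651}}{3}$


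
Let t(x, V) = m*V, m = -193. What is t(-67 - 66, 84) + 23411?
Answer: 7199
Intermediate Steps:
t(x, V) = -193*V
t(-67 - 66, 84) + 23411 = -193*84 + 23411 = -16212 + 23411 = 7199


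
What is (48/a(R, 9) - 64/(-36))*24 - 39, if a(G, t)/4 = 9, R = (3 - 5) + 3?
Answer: 107/3 ≈ 35.667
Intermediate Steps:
R = 1 (R = -2 + 3 = 1)
a(G, t) = 36 (a(G, t) = 4*9 = 36)
(48/a(R, 9) - 64/(-36))*24 - 39 = (48/36 - 64/(-36))*24 - 39 = (48*(1/36) - 64*(-1/36))*24 - 39 = (4/3 + 16/9)*24 - 39 = (28/9)*24 - 39 = 224/3 - 39 = 107/3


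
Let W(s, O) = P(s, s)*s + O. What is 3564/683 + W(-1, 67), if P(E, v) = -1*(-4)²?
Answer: 60253/683 ≈ 88.218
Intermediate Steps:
P(E, v) = -16 (P(E, v) = -1*16 = -16)
W(s, O) = O - 16*s (W(s, O) = -16*s + O = O - 16*s)
3564/683 + W(-1, 67) = 3564/683 + (67 - 16*(-1)) = 3564*(1/683) + (67 + 16) = 3564/683 + 83 = 60253/683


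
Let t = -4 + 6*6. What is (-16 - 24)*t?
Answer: -1280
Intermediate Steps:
t = 32 (t = -4 + 36 = 32)
(-16 - 24)*t = (-16 - 24)*32 = -40*32 = -1280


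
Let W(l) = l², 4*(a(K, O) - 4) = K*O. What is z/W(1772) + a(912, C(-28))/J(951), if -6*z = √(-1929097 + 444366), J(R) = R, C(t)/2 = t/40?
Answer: -1576/4755 - I*√1484731/18839904 ≈ -0.33144 - 6.4676e-5*I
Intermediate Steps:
C(t) = t/20 (C(t) = 2*(t/40) = t/20)
a(K, O) = 4 + K*O/4 (a(K, O) = 4 + (K*O)/4 = 4 + K*O/4)
z = -I*√1484731/6 (z = -√(-1929097 + 444366)/6 = -I*√1484731/6 ≈ -203.08*I)
z/W(1772) + a(912, C(-28))/J(951) = (-I*√1484731/6)/(1772²) + (4 + (¼)*912*((1/20)*(-28)))/951 = -I*√1484731/6/3139984 + (4 + (¼)*912*(-7/5))*(1/951) = -I*√1484731/6*(1/3139984) + (4 - 1596/5)*(1/951) = -I*√1484731/18839904 - 1576/5*1/951 = -I*√1484731/18839904 - 1576/4755 = -1576/4755 - I*√1484731/18839904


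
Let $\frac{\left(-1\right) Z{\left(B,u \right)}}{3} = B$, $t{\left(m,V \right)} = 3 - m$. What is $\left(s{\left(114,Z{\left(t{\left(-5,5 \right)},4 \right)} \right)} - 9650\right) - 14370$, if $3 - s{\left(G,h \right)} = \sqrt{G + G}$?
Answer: $-24017 - 2 \sqrt{57} \approx -24032.0$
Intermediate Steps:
$Z{\left(B,u \right)} = - 3 B$
$s{\left(G,h \right)} = 3 - \sqrt{2} \sqrt{G}$ ($s{\left(G,h \right)} = 3 - \sqrt{G + G} = 3 - \sqrt{2 G} = 3 - \sqrt{2} \sqrt{G}$)
$\left(s{\left(114,Z{\left(t{\left(-5,5 \right)},4 \right)} \right)} - 9650\right) - 14370 = \left(\left(3 - \sqrt{2} \sqrt{114}\right) - 9650\right) - 14370 = \left(\left(3 - 2 \sqrt{57}\right) - 9650\right) - 14370 = \left(-9647 - 2 \sqrt{57}\right) - 14370 = -24017 - 2 \sqrt{57}$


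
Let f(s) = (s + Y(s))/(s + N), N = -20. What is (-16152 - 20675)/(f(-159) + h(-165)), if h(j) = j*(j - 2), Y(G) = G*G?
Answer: -6592033/4907223 ≈ -1.3433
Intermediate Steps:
Y(G) = G²
h(j) = j*(-2 + j)
f(s) = (s + s²)/(-20 + s) (f(s) = (s + s²)/(s - 20) = (s + s²)/(-20 + s))
(-16152 - 20675)/(f(-159) + h(-165)) = (-16152 - 20675)/(-159*(1 - 159)/(-20 - 159) - 165*(-2 - 165)) = -36827/(-159*(-158)/(-179) - 165*(-167)) = -36827/(-159*(-1/179)*(-158) + 27555) = -36827/(-25122/179 + 27555) = -36827/4907223/179 = -36827*179/4907223 = -6592033/4907223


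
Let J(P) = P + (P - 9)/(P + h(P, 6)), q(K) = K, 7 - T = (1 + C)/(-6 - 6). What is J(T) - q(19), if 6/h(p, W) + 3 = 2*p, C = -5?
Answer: -25589/2022 ≈ -12.655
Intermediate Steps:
h(p, W) = 6/(-3 + 2*p)
T = 20/3 (T = 7 - (1 - 5)/(-6 - 6) = 7 - (-4)/(-12) = 7 - (-4)*(-1)/12 = 7 - 1*⅓ = 7 - ⅓ = 20/3 ≈ 6.6667)
J(P) = P + (-9 + P)/(P + 6/(-3 + 2*P)) (J(P) = P + (P - 9)/(P + 6/(-3 + 2*P)) = P + (-9 + P)/(P + 6/(-3 + 2*P)))
J(T) - q(19) = (6*(20/3) + (-3 + 2*(20/3))*(-9 + 20/3 + (20/3)²))/(6 + 20*(-3 + 2*(20/3))/3) - 1*19 = (40 + (-3 + 40/3)*(-9 + 20/3 + 400/9))/(6 + 20*(-3 + 40/3)/3) - 19 = (40 + (31/3)*(379/9))/(6 + (20/3)*(31/3)) - 19 = (40 + 11749/27)/(6 + 620/9) - 19 = (12829/27)/(674/9) - 19 = (9/674)*(12829/27) - 19 = 12829/2022 - 19 = -25589/2022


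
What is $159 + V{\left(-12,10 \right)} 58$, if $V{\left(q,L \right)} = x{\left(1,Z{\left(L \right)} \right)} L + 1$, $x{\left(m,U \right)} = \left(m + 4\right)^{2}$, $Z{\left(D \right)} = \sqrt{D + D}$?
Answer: $14717$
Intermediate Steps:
$Z{\left(D \right)} = \sqrt{2} \sqrt{D}$ ($Z{\left(D \right)} = \sqrt{2 D} = \sqrt{2} \sqrt{D}$)
$x{\left(m,U \right)} = \left(4 + m\right)^{2}$
$V{\left(q,L \right)} = 1 + 25 L$ ($V{\left(q,L \right)} = \left(4 + 1\right)^{2} L + 1 = 5^{2} L + 1 = 25 L + 1 = 1 + 25 L$)
$159 + V{\left(-12,10 \right)} 58 = 159 + \left(1 + 25 \cdot 10\right) 58 = 159 + \left(1 + 250\right) 58 = 159 + 251 \cdot 58 = 159 + 14558 = 14717$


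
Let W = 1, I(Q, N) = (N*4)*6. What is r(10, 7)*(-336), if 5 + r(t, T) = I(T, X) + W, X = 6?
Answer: -47040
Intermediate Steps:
I(Q, N) = 24*N (I(Q, N) = (4*N)*6 = 24*N)
r(t, T) = 140 (r(t, T) = -5 + (24*6 + 1) = -5 + (144 + 1) = -5 + 145 = 140)
r(10, 7)*(-336) = 140*(-336) = -47040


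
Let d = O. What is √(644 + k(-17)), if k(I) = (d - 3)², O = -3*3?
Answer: 2*√197 ≈ 28.071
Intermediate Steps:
O = -9
d = -9
k(I) = 144 (k(I) = (-9 - 3)² = (-12)² = 144)
√(644 + k(-17)) = √(644 + 144) = √788 = 2*√197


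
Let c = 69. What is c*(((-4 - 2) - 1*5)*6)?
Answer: -4554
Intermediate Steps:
c*(((-4 - 2) - 1*5)*6) = 69*(((-4 - 2) - 1*5)*6) = 69*((-6 - 5)*6) = 69*(-11*6) = 69*(-66) = -4554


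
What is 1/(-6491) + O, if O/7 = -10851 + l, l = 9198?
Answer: -75107362/6491 ≈ -11571.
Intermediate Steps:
O = -11571 (O = 7*(-10851 + 9198) = 7*(-1653) = -11571)
1/(-6491) + O = 1/(-6491) - 11571 = -1/6491 - 11571 = -75107362/6491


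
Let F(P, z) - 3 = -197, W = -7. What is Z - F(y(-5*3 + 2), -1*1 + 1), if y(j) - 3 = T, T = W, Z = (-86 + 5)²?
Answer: 6755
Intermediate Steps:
Z = 6561 (Z = (-81)² = 6561)
T = -7
y(j) = -4 (y(j) = 3 - 7 = -4)
F(P, z) = -194 (F(P, z) = 3 - 197 = -194)
Z - F(y(-5*3 + 2), -1*1 + 1) = 6561 - 1*(-194) = 6561 + 194 = 6755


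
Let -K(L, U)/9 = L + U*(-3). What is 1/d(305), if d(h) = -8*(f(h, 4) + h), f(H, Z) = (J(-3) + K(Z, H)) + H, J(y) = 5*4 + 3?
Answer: -1/70656 ≈ -1.4153e-5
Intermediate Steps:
J(y) = 23 (J(y) = 20 + 3 = 23)
K(L, U) = -9*L + 27*U (K(L, U) = -9*(L + U*(-3)) = -9*(L - 3*U) = -9*L + 27*U)
f(H, Z) = 23 - 9*Z + 28*H (f(H, Z) = (23 + (-9*Z + 27*H)) + H = (23 - 9*Z + 27*H) + H = 23 - 9*Z + 28*H)
d(h) = 104 - 232*h (d(h) = -8*((23 - 9*4 + 28*h) + h) = -8*((23 - 36 + 28*h) + h) = -8*((-13 + 28*h) + h) = -8*(-13 + 29*h) = 104 - 232*h)
1/d(305) = 1/(104 - 232*305) = 1/(104 - 70760) = 1/(-70656) = -1/70656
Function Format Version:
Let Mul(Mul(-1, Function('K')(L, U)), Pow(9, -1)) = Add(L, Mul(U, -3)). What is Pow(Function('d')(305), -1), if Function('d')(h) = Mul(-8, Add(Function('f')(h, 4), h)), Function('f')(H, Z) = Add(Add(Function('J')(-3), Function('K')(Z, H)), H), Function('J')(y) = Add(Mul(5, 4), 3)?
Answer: Rational(-1, 70656) ≈ -1.4153e-5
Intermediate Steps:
Function('J')(y) = 23 (Function('J')(y) = Add(20, 3) = 23)
Function('K')(L, U) = Add(Mul(-9, L), Mul(27, U)) (Function('K')(L, U) = Mul(-9, Add(L, Mul(U, -3))) = Mul(-9, Add(L, Mul(-3, U))) = Add(Mul(-9, L), Mul(27, U)))
Function('f')(H, Z) = Add(23, Mul(-9, Z), Mul(28, H)) (Function('f')(H, Z) = Add(Add(23, Add(Mul(-9, Z), Mul(27, H))), H) = Add(Add(23, Mul(-9, Z), Mul(27, H)), H) = Add(23, Mul(-9, Z), Mul(28, H)))
Function('d')(h) = Add(104, Mul(-232, h)) (Function('d')(h) = Mul(-8, Add(Add(23, Mul(-9, 4), Mul(28, h)), h)) = Mul(-8, Add(Add(23, -36, Mul(28, h)), h)) = Mul(-8, Add(Add(-13, Mul(28, h)), h)) = Mul(-8, Add(-13, Mul(29, h))) = Add(104, Mul(-232, h)))
Pow(Function('d')(305), -1) = Pow(Add(104, Mul(-232, 305)), -1) = Pow(Add(104, -70760), -1) = Pow(-70656, -1) = Rational(-1, 70656)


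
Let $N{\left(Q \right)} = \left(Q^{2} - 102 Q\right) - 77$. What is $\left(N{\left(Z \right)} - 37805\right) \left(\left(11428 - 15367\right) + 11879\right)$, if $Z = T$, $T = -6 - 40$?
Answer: $-246727560$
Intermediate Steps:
$T = -46$ ($T = -6 - 40 = -46$)
$Z = -46$
$N{\left(Q \right)} = -77 + Q^{2} - 102 Q$
$\left(N{\left(Z \right)} - 37805\right) \left(\left(11428 - 15367\right) + 11879\right) = \left(\left(-77 + \left(-46\right)^{2} - -4692\right) - 37805\right) \left(\left(11428 - 15367\right) + 11879\right) = \left(\left(-77 + 2116 + 4692\right) - 37805\right) \left(\left(11428 - 15367\right) + 11879\right) = \left(6731 - 37805\right) \left(-3939 + 11879\right) = \left(-31074\right) 7940 = -246727560$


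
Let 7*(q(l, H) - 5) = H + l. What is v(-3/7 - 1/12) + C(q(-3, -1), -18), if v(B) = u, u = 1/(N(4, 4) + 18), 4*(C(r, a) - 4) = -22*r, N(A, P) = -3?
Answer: -4261/210 ≈ -20.290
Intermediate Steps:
q(l, H) = 5 + H/7 + l/7 (q(l, H) = 5 + (H + l)/7 = 5 + (H/7 + l/7) = 5 + H/7 + l/7)
C(r, a) = 4 - 11*r/2 (C(r, a) = 4 + (-22*r)/4 = 4 - 11*r/2)
u = 1/15 (u = 1/(-3 + 18) = 1/15 ≈ 0.066667)
v(B) = 1/15
v(-3/7 - 1/12) + C(q(-3, -1), -18) = 1/15 + (4 - 11*(5 + (⅐)*(-1) + (⅐)*(-3))/2) = 1/15 + (4 - 11*(5 - ⅐ - 3/7)/2) = 1/15 + (4 - 11/2*31/7) = 1/15 + (4 - 341/14) = 1/15 - 285/14 = -4261/210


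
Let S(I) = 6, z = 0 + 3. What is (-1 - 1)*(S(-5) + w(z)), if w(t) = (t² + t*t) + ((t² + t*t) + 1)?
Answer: -86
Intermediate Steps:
z = 3
w(t) = 1 + 4*t² (w(t) = (t² + t²) + ((t² + t²) + 1) = 2*t² + (2*t² + 1) = 2*t² + (1 + 2*t²) = 1 + 4*t²)
(-1 - 1)*(S(-5) + w(z)) = (-1 - 1)*(6 + (1 + 4*3²)) = -2*(6 + (1 + 4*9)) = -2*(6 + (1 + 36)) = -2*(6 + 37) = -2*43 = -86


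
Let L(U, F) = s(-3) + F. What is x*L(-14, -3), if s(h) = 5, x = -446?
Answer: -892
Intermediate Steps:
L(U, F) = 5 + F
x*L(-14, -3) = -446*(5 - 3) = -446*2 = -892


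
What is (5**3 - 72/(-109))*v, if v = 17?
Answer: 232849/109 ≈ 2136.2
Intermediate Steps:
(5**3 - 72/(-109))*v = (5**3 - 72/(-109))*17 = (125 - 72*(-1/109))*17 = (125 + 72/109)*17 = (13697/109)*17 = 232849/109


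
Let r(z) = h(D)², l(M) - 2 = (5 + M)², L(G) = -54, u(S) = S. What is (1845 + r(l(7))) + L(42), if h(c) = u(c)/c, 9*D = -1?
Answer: 1792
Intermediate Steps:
D = -⅑ (D = (⅑)*(-1) = -⅑ ≈ -0.11111)
h(c) = 1 (h(c) = c/c = 1)
l(M) = 2 + (5 + M)²
r(z) = 1 (r(z) = 1² = 1)
(1845 + r(l(7))) + L(42) = (1845 + 1) - 54 = 1846 - 54 = 1792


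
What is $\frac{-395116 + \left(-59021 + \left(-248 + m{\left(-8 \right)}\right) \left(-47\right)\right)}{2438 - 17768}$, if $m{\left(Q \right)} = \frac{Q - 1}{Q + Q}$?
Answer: $\frac{7080119}{245280} \approx 28.865$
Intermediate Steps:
$m{\left(Q \right)} = \frac{-1 + Q}{2 Q}$
$\frac{-395116 + \left(-59021 + \left(-248 + m{\left(-8 \right)}\right) \left(-47\right)\right)}{2438 - 17768} = \frac{-395116 - \left(59021 - \left(-248 + \frac{-1 - 8}{2 \left(-8\right)}\right) \left(-47\right)\right)}{2438 - 17768} = \frac{-395116 - \left(59021 - \left(-248 + \frac{1}{2} \left(- \frac{1}{8}\right) \left(-9\right)\right) \left(-47\right)\right)}{-15330} = \left(-395116 - \left(59021 - \left(-248 + \frac{9}{16}\right) \left(-47\right)\right)\right) \left(- \frac{1}{15330}\right) = \left(-395116 - \frac{758263}{16}\right) \left(- \frac{1}{15330}\right) = \left(- \frac{7080119}{16}\right) \left(- \frac{1}{15330}\right) = \frac{7080119}{245280}$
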